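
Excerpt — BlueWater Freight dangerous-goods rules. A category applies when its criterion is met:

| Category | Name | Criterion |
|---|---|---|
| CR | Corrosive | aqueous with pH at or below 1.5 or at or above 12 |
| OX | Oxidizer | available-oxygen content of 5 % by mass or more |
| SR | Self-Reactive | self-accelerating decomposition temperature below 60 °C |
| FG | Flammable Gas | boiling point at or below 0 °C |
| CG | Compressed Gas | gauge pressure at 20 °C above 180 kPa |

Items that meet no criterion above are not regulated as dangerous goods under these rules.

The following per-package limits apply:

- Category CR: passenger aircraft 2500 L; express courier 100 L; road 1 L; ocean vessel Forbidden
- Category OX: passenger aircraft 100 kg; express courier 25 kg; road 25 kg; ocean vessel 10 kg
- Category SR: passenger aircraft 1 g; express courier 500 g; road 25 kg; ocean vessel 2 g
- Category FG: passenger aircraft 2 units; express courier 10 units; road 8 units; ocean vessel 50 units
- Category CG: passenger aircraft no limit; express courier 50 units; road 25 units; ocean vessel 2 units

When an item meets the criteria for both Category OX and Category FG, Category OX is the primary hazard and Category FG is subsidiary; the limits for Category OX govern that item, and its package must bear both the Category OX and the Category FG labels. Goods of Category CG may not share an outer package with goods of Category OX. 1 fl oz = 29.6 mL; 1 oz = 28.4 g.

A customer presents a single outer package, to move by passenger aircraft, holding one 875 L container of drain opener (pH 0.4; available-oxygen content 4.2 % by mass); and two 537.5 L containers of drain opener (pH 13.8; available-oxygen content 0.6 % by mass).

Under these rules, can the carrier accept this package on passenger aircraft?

Yes

Drain opener: pH 0.4 ≤ 1.5 → Category CR (Corrosive).
Drain opener: pH 13.8 ≥ 12 → Category CR (Corrosive).
Category CR net quantity: 875 L + (two 537.5 L containers = 1075 L) = 1950 L.
1950 L is within the passenger aircraft limit of 2500 L for Category CR.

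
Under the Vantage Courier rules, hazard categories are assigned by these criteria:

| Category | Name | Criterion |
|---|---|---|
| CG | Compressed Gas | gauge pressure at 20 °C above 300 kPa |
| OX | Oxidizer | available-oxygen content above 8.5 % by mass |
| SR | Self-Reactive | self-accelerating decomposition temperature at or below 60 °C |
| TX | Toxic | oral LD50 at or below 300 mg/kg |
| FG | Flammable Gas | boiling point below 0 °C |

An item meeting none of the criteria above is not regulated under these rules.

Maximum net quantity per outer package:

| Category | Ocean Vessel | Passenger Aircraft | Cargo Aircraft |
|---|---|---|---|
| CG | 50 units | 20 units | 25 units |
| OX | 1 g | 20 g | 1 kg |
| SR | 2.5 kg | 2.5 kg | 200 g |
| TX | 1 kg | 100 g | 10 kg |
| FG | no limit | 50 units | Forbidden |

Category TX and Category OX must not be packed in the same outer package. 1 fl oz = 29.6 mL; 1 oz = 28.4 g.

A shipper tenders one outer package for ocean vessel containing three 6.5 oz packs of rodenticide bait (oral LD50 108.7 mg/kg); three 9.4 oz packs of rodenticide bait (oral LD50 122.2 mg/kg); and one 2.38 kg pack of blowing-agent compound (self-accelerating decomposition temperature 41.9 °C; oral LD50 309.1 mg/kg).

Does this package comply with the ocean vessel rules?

No

Oral LD50 108.7 mg/kg meets the Category TX criterion (Toxic), so the rodenticide bait is Category TX.
The rodenticide bait has oral LD50 122.2 mg/kg, which is ≤ 300 mg/kg, so it is Category TX (Toxic).
The blowing-agent compound has self-accelerating decomposition temperature 41.9 °C, which is ≤ 60 °C, so it is Category SR (Self-Reactive).
Category TX net quantity: (three 6.5 oz packs = 553.8 g) + (three 9.4 oz packs = 800.88 g) = 1354.68 g.
1354.68 g exceeds the ocean vessel limit of 1 kg for Category TX.
Category SR quantity: 2.38 kg.
2.38 kg is within the ocean vessel limit of 2.5 kg for Category SR.
The segregation rule (Category TX with Category OX) does not apply to Category TX with Category SR.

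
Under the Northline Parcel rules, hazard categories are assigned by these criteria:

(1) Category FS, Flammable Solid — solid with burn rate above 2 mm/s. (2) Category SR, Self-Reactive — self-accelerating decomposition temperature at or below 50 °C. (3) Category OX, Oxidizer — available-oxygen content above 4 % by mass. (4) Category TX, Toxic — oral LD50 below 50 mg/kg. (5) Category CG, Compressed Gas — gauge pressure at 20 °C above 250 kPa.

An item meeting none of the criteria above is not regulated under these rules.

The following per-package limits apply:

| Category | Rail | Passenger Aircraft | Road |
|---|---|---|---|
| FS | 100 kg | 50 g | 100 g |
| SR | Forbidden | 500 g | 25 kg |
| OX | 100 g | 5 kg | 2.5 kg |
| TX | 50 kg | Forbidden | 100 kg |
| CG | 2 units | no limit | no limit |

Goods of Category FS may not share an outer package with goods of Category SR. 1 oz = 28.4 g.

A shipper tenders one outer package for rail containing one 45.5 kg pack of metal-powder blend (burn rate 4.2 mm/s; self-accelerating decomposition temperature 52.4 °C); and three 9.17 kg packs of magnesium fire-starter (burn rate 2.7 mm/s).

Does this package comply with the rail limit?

Yes

With burn rate 4.2 mm/s (> 2 mm/s), the metal-powder blend falls in Category FS.
Burn rate 2.7 mm/s meets the Category FS criterion (Flammable Solid), so the magnesium fire-starter is Category FS.
Total Category FS: 45.5 kg + (three 9.17 kg packs = 27.51 kg) = 73.01 kg.
73.01 kg is within the rail limit of 100 kg for Category FS.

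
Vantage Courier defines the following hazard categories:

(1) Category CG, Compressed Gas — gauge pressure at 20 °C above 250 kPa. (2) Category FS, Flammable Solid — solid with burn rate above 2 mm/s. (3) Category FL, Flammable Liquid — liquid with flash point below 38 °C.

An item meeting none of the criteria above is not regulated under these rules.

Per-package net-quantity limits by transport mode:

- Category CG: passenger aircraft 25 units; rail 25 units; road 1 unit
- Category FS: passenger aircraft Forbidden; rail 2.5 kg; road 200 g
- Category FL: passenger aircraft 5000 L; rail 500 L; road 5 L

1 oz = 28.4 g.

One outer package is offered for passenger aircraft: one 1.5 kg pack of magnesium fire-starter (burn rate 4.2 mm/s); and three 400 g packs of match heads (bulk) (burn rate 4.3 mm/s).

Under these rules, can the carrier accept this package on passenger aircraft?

No

Magnesium fire-starter: burn rate 4.2 mm/s > 2 mm/s → Category FS (Flammable Solid).
Match heads (bulk): burn rate 4.3 mm/s > 2 mm/s → Category FS (Flammable Solid).
Category FS net quantity: 1.5 kg + (three 400 g packs = 1.2 kg) = 2.7 kg.
By passenger aircraft, Category FS is Forbidden regardless of quantity.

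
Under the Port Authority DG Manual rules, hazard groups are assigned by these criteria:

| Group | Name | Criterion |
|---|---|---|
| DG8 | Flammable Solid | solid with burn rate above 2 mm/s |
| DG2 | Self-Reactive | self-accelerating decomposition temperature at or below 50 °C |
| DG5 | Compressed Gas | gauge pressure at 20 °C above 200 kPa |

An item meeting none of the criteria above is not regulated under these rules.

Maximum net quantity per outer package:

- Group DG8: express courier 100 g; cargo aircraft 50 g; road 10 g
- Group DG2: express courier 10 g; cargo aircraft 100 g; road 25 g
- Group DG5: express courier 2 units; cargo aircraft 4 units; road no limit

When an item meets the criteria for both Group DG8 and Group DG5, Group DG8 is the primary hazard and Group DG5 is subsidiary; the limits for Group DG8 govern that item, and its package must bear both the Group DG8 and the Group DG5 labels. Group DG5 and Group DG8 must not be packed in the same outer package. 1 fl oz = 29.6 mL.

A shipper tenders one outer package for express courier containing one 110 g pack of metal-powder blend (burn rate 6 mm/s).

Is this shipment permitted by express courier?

Burn rate 6 mm/s meets the Group DG8 criterion (Flammable Solid), so the metal-powder blend is Group DG8.
Group DG8 quantity: 110 g.
That exceeds the Group DG8 express courier limit of 100 g.

No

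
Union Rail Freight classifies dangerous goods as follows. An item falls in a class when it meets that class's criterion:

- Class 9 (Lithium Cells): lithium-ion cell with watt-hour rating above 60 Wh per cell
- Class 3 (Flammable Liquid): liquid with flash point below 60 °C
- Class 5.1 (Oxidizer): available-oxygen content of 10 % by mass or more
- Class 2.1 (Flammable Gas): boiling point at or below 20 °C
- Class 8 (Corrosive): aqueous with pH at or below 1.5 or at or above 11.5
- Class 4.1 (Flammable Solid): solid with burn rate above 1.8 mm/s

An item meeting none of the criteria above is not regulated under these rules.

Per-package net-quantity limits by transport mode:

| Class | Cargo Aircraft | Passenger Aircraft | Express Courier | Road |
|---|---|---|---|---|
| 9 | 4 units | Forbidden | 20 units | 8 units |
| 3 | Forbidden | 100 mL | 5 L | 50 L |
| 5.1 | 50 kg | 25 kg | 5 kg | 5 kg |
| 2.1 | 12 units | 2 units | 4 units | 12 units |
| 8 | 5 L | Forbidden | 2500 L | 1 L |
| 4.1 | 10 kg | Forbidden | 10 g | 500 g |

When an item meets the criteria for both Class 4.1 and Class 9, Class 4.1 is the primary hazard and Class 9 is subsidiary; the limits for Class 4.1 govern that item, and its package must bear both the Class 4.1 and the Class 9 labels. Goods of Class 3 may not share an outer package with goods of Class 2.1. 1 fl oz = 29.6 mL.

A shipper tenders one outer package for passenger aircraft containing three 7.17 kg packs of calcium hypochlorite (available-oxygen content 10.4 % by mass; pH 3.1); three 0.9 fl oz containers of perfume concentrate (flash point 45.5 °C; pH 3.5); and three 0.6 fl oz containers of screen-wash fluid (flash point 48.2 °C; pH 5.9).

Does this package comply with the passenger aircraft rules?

With available-oxygen content 10.4 % by mass (≥ 10 % by mass), the calcium hypochlorite falls in Class 5.1.
The perfume concentrate has flash point 45.5 °C, which is < 60 °C, so it is Class 3 (Flammable Liquid).
With flash point 48.2 °C (< 60 °C), the screen-wash fluid falls in Class 3.
Class 3 net quantity: (three 0.9 fl oz containers = 79.92 mL) + (three 0.6 fl oz containers = 53.28 mL) = 133.2 mL.
133.2 mL exceeds the passenger aircraft limit of 100 mL for Class 3.
Class 5.1 quantity: three 7.17 kg packs = 21.51 kg.
That is within the Class 5.1 passenger aircraft limit of 25 kg.
The segregation rule (Class 3 with Class 2.1) does not apply to Class 3 with Class 5.1.

No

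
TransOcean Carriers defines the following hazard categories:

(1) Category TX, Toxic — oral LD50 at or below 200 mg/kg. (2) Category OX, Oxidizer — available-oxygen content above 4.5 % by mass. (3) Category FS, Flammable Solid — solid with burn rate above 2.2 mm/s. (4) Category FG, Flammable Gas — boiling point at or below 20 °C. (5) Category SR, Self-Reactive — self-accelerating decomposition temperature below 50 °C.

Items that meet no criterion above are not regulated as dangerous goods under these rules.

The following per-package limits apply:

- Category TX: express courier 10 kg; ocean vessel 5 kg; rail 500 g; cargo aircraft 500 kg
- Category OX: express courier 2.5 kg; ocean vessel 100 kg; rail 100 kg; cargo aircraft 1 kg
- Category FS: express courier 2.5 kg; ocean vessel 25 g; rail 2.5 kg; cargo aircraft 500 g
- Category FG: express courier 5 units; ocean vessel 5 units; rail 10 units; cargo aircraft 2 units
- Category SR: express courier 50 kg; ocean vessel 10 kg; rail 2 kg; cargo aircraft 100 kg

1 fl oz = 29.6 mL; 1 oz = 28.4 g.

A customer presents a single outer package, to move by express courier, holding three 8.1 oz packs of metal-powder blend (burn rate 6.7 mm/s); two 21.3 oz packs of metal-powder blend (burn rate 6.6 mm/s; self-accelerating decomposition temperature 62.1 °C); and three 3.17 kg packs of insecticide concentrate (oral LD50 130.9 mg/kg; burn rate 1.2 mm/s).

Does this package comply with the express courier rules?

Metal-powder blend: burn rate 6.7 mm/s > 2.2 mm/s → Category FS (Flammable Solid).
With burn rate 6.6 mm/s (> 2.2 mm/s), the metal-powder blend falls in Category FS.
With oral LD50 130.9 mg/kg (≤ 200 mg/kg), the insecticide concentrate falls in Category TX.
Total Category FS: (three 8.1 oz packs = 690.12 g) + (two 21.3 oz packs = 1209.84 g) = 1899.96 g.
1899.96 g ≤ 2.5 kg (express courier limit, Category FS) — within limit.
Category TX quantity: three 3.17 kg packs = 9.51 kg.
9.51 kg is within the express courier limit of 10 kg for Category TX.
Every hazard category is within its express courier limit and no segregation rule is violated.

Yes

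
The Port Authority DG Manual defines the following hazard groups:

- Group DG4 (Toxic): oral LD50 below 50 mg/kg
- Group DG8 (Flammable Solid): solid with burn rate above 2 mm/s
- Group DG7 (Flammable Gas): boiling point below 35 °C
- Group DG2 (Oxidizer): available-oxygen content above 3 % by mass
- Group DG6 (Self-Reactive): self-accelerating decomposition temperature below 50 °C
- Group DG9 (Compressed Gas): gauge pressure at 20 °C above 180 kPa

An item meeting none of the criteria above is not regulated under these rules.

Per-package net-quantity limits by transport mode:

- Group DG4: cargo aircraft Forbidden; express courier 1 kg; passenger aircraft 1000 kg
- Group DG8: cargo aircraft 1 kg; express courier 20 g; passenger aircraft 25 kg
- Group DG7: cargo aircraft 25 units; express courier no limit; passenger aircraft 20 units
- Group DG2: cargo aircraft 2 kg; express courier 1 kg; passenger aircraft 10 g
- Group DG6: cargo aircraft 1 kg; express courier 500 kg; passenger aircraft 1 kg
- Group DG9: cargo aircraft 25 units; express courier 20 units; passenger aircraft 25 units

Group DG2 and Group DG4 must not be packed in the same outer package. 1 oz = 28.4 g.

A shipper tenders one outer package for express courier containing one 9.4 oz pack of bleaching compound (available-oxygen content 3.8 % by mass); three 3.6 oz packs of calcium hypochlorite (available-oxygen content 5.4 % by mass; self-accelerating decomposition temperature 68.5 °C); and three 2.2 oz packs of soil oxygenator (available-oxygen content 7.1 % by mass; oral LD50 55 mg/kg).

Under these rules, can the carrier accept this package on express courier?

Yes

Bleaching compound: available-oxygen content 3.8 % by mass > 3 % by mass → Group DG2 (Oxidizer).
The calcium hypochlorite has available-oxygen content 5.4 % by mass, which is > 3 % by mass, so it is Group DG2 (Oxidizer).
Soil oxygenator: available-oxygen content 7.1 % by mass > 3 % by mass → Group DG2 (Oxidizer).
Group DG2 net quantity: (one 9.4 oz pack = 266.96 g) + (three 3.6 oz packs = 306.72 g) + (three 2.2 oz packs = 187.44 g) = 761.12 g.
761.12 g is within the express courier limit of 1 kg for Group DG2.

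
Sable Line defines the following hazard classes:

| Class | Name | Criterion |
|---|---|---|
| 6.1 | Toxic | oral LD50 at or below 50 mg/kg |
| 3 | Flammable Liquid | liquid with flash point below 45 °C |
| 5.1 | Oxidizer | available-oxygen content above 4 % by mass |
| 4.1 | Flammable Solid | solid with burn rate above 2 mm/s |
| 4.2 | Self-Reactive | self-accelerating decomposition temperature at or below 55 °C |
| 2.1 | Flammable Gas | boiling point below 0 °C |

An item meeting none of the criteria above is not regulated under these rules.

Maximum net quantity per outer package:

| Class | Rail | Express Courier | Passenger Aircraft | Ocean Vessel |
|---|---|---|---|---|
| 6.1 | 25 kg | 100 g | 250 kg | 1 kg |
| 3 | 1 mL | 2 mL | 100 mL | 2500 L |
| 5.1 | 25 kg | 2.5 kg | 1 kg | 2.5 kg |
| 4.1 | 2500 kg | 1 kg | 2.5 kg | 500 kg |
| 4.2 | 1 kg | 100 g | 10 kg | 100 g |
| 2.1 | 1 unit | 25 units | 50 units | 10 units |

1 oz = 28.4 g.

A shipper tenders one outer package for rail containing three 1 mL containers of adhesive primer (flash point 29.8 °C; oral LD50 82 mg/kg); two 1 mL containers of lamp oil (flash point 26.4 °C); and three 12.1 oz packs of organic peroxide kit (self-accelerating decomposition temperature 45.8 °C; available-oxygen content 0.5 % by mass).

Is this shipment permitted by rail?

No

Flash point 29.8 °C meets the Class 3 criterion (Flammable Liquid), so the adhesive primer is Class 3.
Lamp oil: flash point 26.4 °C < 45 °C → Class 3 (Flammable Liquid).
With self-accelerating decomposition temperature 45.8 °C (≤ 55 °C), the organic peroxide kit falls in Class 4.2.
Class 3 net quantity: (three 1 mL containers = 3 mL) + (two 1 mL containers = 2 mL) = 5 mL.
5 mL > 1 mL (rail limit, Class 3) — over the limit.
Class 4.2 quantity: three 12.1 oz packs = 1030.92 g.
That exceeds the Class 4.2 rail limit of 1 kg.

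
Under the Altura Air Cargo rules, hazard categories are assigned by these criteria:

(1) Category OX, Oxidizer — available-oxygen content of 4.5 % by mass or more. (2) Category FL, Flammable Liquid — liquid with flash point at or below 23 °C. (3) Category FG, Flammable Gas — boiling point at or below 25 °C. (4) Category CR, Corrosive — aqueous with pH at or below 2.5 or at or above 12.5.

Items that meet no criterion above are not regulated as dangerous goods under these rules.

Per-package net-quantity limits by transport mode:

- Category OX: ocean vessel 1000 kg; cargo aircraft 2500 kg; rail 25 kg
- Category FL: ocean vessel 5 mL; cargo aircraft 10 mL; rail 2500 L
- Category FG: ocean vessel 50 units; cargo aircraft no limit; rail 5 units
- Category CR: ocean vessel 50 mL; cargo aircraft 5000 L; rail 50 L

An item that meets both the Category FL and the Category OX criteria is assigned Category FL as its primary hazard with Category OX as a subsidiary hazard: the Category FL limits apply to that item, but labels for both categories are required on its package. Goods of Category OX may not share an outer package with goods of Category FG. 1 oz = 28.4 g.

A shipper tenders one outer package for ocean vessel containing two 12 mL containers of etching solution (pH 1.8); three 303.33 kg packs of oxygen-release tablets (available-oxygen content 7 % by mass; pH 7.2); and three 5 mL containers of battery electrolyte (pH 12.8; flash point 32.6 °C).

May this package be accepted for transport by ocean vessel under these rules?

Yes

Etching solution: pH 1.8 ≤ 2.5 → Category CR (Corrosive).
Oxygen-release tablets: available-oxygen content 7 % by mass ≥ 4.5 % by mass → Category OX (Oxidizer).
The battery electrolyte has pH 12.8, which is ≥ 12.5, so it is Category CR (Corrosive).
Category OX quantity: three 303.33 kg packs = 909.99 kg.
That is within the Category OX ocean vessel limit of 1000 kg.
Category CR net quantity: (two 12 mL containers = 24 mL) + (three 5 mL containers = 15 mL) = 39 mL.
39 mL is within the ocean vessel limit of 50 mL for Category CR.
The segregation rule (Category OX with Category FG) does not apply to Category OX with Category CR.
Every hazard category is within its ocean vessel limit and no segregation rule is violated.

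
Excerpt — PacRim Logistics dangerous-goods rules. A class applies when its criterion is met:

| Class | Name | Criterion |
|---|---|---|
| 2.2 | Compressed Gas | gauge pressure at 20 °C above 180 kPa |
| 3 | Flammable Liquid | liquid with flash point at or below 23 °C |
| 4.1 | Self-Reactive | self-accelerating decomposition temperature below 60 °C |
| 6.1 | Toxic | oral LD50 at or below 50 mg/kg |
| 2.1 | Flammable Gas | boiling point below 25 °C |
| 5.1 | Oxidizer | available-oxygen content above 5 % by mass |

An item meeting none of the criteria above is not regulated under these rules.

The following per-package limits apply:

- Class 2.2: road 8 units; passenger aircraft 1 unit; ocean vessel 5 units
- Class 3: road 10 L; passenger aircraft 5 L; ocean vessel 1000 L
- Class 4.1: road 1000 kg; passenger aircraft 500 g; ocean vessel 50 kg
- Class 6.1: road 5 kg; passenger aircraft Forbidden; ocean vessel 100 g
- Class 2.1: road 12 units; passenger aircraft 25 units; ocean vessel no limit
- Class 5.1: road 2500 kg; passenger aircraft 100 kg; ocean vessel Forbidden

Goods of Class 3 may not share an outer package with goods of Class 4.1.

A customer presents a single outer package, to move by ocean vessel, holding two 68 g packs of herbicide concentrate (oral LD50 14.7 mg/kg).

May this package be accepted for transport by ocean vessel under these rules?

No

Oral LD50 14.7 mg/kg meets the Class 6.1 criterion (Toxic), so the herbicide concentrate is Class 6.1.
Class 6.1 quantity: two 68 g packs = 136 g.
136 g > 100 g (ocean vessel limit, Class 6.1) — over the limit.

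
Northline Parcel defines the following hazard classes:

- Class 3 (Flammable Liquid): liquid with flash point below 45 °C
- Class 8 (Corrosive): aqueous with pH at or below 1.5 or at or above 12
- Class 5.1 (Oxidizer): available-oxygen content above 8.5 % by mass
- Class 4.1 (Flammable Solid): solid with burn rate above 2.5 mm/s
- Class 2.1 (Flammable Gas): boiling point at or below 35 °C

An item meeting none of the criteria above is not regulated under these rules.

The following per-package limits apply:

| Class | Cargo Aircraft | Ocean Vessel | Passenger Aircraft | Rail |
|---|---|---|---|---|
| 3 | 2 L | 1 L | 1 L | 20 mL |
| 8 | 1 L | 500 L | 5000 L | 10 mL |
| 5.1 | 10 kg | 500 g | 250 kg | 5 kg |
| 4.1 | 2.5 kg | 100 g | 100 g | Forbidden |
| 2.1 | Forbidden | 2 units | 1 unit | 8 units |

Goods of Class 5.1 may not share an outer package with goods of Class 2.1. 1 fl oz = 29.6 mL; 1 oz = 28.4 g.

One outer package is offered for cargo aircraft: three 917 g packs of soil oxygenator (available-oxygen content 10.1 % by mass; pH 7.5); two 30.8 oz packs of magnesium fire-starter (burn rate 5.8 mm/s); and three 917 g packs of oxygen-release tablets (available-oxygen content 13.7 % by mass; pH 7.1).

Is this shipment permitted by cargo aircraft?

With available-oxygen content 10.1 % by mass (> 8.5 % by mass), the soil oxygenator falls in Class 5.1.
Burn rate 5.8 mm/s meets the Class 4.1 criterion (Flammable Solid), so the magnesium fire-starter is Class 4.1.
The oxygen-release tablets have available-oxygen content 13.7 % by mass, which is > 8.5 % by mass, so they are Class 5.1 (Oxidizer).
Class 5.1 net quantity: (three 917 g packs = 2.751 kg) + (three 917 g packs = 2.751 kg) = 5.502 kg.
That is within the Class 5.1 cargo aircraft limit of 10 kg.
Class 4.1 quantity: two 30.8 oz packs = 1749.44 g.
1749.44 g ≤ 2.5 kg (cargo aircraft limit, Class 4.1) — within limit.
The segregation rule (Class 5.1 with Class 2.1) does not apply to Class 5.1 with Class 4.1.
Every hazard class is within its cargo aircraft limit and no segregation rule is violated.

Yes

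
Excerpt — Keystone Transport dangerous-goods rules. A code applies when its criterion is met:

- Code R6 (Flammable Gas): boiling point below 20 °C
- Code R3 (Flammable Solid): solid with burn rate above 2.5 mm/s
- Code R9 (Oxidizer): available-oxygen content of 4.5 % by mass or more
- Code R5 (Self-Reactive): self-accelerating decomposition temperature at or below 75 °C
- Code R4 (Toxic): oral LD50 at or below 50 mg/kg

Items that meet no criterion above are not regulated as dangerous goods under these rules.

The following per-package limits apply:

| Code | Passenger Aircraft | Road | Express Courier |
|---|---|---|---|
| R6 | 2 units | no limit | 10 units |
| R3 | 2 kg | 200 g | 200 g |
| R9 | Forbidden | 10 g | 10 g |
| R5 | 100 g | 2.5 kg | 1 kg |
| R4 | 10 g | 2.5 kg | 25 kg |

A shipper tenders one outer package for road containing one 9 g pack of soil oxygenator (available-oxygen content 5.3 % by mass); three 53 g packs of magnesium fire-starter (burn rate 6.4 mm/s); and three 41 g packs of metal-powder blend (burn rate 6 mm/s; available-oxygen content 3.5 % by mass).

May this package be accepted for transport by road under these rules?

With available-oxygen content 5.3 % by mass (≥ 4.5 % by mass), the soil oxygenator falls in Code R9.
The magnesium fire-starter has burn rate 6.4 mm/s, which is > 2.5 mm/s, so it is Code R3 (Flammable Solid).
Burn rate 6 mm/s meets the Code R3 criterion (Flammable Solid), so the metal-powder blend is Code R3.
Code R3 net quantity: (three 53 g packs = 159 g) + (three 41 g packs = 123 g) = 282 g.
282 g exceeds the road limit of 200 g for Code R3.
Code R9 quantity: 9 g.
That is within the Code R9 road limit of 10 g.

No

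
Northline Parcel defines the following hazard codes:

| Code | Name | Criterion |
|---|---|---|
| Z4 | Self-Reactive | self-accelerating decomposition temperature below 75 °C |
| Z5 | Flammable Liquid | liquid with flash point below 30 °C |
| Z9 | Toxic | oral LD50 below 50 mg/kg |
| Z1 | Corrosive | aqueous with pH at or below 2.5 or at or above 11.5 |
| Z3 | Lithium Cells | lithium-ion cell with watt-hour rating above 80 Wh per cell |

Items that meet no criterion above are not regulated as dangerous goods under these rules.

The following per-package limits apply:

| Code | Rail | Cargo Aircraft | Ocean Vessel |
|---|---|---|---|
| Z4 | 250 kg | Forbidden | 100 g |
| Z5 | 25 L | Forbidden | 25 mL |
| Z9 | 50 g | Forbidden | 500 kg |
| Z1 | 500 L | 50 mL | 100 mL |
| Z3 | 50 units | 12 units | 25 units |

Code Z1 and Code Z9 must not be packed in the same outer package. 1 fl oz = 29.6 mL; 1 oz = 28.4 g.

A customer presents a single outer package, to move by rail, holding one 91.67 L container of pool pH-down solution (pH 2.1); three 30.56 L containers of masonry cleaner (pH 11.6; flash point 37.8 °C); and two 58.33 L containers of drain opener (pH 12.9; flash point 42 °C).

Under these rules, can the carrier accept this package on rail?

With pH 2.1 (≤ 2.5), the pool pH-down solution falls in Code Z1.
pH 11.6 meets the Code Z1 criterion (Corrosive), so the masonry cleaner is Code Z1.
pH 12.9 meets the Code Z1 criterion (Corrosive), so the drain opener is Code Z1.
Code Z1 net quantity: 91.67 L + (three 30.56 L containers = 91.68 L) + (two 58.33 L containers = 116.66 L) = 300.01 L.
300.01 L ≤ 500 L (rail limit, Code Z1) — within limit.

Yes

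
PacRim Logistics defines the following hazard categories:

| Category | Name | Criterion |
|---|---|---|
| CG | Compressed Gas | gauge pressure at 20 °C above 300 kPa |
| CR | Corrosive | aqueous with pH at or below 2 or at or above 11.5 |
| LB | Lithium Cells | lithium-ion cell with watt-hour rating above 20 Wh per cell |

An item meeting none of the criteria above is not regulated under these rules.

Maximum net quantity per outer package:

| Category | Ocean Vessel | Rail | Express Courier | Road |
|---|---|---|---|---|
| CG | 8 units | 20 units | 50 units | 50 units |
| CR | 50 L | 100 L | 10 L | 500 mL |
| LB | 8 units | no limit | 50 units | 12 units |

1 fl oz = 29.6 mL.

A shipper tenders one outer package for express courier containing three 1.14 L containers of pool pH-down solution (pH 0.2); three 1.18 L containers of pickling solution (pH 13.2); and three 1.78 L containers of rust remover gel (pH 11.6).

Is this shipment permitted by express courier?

No

Pool pH-down solution: pH 0.2 ≤ 2 → Category CR (Corrosive).
The pickling solution has pH 13.2, which is ≥ 11.5, so it is Category CR (Corrosive).
The rust remover gel has pH 11.6, which is ≥ 11.5, so it is Category CR (Corrosive).
Total Category CR: (three 1.14 L containers = 3.42 L) + (three 1.18 L containers = 3.54 L) + (three 1.78 L containers = 5.34 L) = 12.3 L.
12.3 L > 10 L (express courier limit, Category CR) — over the limit.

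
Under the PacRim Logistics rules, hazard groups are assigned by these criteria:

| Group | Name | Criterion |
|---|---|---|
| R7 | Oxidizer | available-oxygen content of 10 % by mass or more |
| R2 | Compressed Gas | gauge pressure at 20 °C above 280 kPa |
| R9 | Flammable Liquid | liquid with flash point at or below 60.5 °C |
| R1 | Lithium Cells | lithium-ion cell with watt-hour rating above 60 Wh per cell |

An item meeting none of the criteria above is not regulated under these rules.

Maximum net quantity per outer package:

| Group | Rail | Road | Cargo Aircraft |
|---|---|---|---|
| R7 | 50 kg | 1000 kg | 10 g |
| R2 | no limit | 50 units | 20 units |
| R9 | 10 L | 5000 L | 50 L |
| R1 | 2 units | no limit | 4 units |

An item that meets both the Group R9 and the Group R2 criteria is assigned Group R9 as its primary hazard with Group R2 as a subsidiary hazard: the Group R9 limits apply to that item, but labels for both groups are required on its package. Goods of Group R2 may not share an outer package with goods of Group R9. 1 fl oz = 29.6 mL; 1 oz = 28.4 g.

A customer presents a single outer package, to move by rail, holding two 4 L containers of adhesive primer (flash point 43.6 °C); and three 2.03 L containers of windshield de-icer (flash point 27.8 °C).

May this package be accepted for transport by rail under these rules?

No

Adhesive primer: flash point 43.6 °C ≤ 60.5 °C → Group R9 (Flammable Liquid).
Windshield de-icer: flash point 27.8 °C ≤ 60.5 °C → Group R9 (Flammable Liquid).
Group R9 net quantity: (two 4 L containers = 8 L) + (three 2.03 L containers = 6.09 L) = 14.09 L.
14.09 L > 10 L (rail limit, Group R9) — over the limit.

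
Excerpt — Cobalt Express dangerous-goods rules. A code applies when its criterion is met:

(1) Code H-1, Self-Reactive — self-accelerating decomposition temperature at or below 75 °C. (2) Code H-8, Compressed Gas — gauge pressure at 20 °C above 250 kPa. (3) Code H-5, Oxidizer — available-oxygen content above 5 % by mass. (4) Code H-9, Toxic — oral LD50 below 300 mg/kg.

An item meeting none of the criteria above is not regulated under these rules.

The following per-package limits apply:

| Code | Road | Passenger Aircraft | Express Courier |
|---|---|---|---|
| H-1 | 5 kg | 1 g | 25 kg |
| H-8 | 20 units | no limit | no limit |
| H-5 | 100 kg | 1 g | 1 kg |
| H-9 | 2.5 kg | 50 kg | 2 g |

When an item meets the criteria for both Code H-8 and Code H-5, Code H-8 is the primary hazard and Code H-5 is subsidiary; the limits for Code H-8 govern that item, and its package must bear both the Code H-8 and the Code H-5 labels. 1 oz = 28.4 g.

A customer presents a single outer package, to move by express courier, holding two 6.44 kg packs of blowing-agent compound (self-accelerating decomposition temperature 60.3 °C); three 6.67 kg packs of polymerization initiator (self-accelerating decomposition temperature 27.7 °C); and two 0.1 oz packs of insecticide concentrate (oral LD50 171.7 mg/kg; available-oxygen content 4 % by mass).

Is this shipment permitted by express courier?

No

Blowing-agent compound: self-accelerating decomposition temperature 60.3 °C ≤ 75 °C → Code H-1 (Self-Reactive).
With self-accelerating decomposition temperature 27.7 °C (≤ 75 °C), the polymerization initiator falls in Code H-1.
The insecticide concentrate has oral LD50 171.7 mg/kg, which is < 300 mg/kg, so it is Code H-9 (Toxic).
Total Code H-1: (two 6.44 kg packs = 12.88 kg) + (three 6.67 kg packs = 20.01 kg) = 32.89 kg.
32.89 kg > 25 kg (express courier limit, Code H-1) — over the limit.
Code H-9 quantity: two 0.1 oz packs = 5.68 g.
5.68 g exceeds the express courier limit of 2 g for Code H-9.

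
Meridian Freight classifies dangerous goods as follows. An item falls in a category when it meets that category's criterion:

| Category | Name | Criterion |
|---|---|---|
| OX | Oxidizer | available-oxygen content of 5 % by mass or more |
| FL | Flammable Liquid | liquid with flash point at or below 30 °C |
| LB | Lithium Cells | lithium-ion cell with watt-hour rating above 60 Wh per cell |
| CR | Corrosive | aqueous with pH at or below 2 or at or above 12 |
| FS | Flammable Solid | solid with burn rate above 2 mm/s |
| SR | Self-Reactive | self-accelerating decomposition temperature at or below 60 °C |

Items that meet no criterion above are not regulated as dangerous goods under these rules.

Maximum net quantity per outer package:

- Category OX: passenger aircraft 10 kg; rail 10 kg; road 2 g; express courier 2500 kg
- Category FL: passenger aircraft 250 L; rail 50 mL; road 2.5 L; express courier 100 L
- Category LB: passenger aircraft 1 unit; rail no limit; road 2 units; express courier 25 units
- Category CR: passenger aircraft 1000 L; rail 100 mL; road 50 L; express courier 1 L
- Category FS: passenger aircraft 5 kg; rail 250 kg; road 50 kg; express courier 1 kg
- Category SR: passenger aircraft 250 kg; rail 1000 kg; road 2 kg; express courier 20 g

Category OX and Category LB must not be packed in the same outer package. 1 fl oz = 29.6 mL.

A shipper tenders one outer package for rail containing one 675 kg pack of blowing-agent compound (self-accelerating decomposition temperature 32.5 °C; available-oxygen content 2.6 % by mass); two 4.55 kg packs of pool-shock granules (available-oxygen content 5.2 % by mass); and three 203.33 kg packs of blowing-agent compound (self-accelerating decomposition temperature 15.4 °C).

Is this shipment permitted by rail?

No

Blowing-agent compound: self-accelerating decomposition temperature 32.5 °C ≤ 60 °C → Category SR (Self-Reactive).
With available-oxygen content 5.2 % by mass (≥ 5 % by mass), the pool-shock granules fall in Category OX.
Blowing-agent compound: self-accelerating decomposition temperature 15.4 °C ≤ 60 °C → Category SR (Self-Reactive).
Total Category SR: 675 kg + (three 203.33 kg packs = 609.99 kg) = 1284.99 kg.
1284.99 kg > 1000 kg (rail limit, Category SR) — over the limit.
Category OX quantity: two 4.55 kg packs = 9.1 kg.
That is within the Category OX rail limit of 10 kg.
The segregation rule (Category OX with Category LB) does not apply to Category SR with Category OX.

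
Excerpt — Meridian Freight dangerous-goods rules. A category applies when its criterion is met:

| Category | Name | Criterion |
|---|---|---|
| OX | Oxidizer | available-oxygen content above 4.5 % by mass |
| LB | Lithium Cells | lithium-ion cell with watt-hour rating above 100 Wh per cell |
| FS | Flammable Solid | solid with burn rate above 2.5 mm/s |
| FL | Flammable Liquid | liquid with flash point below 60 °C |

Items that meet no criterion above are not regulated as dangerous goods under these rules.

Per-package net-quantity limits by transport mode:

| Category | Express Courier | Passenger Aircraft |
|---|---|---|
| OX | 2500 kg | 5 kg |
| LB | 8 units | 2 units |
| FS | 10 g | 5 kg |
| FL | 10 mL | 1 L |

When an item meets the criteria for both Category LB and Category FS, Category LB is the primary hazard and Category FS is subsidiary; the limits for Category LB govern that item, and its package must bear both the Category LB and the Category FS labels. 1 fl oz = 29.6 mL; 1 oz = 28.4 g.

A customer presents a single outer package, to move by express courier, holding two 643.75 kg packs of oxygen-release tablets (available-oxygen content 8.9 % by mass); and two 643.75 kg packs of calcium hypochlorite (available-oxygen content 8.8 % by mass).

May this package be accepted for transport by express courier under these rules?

With available-oxygen content 8.9 % by mass (> 4.5 % by mass), the oxygen-release tablets fall in Category OX.
Available-oxygen content 8.8 % by mass meets the Category OX criterion (Oxidizer), so the calcium hypochlorite is Category OX.
Category OX net quantity: (two 643.75 kg packs = 1287.5 kg) + (two 643.75 kg packs = 1287.5 kg) = 2575 kg.
That exceeds the Category OX express courier limit of 2500 kg.

No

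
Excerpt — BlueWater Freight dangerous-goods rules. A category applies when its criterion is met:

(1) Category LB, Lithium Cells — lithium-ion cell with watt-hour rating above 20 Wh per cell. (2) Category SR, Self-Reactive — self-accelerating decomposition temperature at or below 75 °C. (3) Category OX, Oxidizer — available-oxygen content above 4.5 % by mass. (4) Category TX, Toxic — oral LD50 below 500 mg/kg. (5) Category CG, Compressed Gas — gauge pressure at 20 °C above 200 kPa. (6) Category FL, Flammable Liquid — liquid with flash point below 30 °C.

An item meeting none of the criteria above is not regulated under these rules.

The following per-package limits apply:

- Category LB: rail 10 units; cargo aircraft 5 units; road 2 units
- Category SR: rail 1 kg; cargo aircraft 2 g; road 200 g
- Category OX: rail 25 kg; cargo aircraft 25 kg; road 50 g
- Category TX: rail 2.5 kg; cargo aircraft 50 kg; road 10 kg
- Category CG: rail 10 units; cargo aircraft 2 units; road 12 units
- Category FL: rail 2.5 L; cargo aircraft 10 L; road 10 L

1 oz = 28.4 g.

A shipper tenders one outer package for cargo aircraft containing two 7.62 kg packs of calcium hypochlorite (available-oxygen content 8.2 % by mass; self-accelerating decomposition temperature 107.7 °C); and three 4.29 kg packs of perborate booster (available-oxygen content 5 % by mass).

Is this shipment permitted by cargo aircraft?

The calcium hypochlorite has available-oxygen content 8.2 % by mass, which is > 4.5 % by mass, so it is Category OX (Oxidizer).
With available-oxygen content 5 % by mass (> 4.5 % by mass), the perborate booster falls in Category OX.
Category OX net quantity: (two 7.62 kg packs = 15.24 kg) + (three 4.29 kg packs = 12.87 kg) = 28.11 kg.
That exceeds the Category OX cargo aircraft limit of 25 kg.

No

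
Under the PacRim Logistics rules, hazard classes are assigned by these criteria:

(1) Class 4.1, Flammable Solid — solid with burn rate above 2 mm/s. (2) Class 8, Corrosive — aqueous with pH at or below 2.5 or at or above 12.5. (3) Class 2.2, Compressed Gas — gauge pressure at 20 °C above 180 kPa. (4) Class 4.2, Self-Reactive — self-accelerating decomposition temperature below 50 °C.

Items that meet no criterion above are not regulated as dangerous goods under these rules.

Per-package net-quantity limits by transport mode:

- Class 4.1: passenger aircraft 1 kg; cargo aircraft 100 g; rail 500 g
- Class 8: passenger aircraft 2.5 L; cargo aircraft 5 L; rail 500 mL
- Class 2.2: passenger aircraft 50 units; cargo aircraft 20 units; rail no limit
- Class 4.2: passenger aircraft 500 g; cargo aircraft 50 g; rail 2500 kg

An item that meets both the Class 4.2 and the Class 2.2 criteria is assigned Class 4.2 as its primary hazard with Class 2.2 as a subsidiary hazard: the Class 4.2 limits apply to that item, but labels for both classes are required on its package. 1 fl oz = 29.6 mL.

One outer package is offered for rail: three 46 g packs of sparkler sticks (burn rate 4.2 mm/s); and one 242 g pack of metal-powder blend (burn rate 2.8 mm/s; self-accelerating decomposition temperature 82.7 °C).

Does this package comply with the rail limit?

Yes

With burn rate 4.2 mm/s (> 2 mm/s), the sparkler sticks fall in Class 4.1.
Metal-powder blend: burn rate 2.8 mm/s > 2 mm/s → Class 4.1 (Flammable Solid).
Class 4.1 net quantity: (three 46 g packs = 138 g) + 242 g = 380 g.
That is within the Class 4.1 rail limit of 500 g.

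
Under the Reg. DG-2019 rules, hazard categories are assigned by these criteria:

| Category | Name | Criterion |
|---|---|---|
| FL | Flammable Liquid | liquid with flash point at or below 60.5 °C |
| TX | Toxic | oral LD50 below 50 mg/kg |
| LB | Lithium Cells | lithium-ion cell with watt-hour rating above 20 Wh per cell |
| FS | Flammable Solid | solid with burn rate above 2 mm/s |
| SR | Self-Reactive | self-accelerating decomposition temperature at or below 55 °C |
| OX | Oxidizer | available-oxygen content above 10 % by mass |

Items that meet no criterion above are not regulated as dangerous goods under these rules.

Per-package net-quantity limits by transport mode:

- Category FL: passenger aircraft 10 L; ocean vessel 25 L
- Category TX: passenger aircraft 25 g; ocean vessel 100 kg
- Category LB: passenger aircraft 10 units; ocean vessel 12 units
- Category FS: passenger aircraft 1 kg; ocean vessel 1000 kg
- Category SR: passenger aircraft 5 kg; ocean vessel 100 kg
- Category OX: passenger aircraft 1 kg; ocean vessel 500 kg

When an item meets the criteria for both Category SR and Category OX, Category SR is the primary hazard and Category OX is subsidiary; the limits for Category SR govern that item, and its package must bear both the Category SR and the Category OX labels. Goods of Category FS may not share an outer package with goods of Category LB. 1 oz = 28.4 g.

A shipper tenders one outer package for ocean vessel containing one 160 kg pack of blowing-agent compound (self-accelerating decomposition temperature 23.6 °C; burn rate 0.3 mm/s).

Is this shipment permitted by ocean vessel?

No

Self-accelerating decomposition temperature 23.6 °C meets the Category SR criterion (Self-Reactive), so the blowing-agent compound is Category SR.
Category SR quantity: 160 kg.
160 kg exceeds the ocean vessel limit of 100 kg for Category SR.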